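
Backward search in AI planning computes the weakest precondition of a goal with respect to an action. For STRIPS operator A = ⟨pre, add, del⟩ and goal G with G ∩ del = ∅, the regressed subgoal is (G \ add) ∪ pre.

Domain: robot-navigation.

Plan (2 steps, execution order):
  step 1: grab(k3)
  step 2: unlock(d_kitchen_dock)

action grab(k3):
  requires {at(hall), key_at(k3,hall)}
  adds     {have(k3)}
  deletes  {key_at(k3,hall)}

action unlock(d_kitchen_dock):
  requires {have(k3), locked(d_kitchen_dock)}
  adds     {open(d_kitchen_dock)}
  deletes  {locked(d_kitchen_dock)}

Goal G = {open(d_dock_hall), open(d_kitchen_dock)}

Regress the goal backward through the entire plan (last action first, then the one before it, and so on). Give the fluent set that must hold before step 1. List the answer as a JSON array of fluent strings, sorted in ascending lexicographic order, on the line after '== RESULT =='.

Regress step by step:
  through step 2 (unlock(d_kitchen_dock)): drop {open(d_kitchen_dock)}, keep {open(d_dock_hall)}, require {have(k3), locked(d_kitchen_dock)}
    → {have(k3), locked(d_kitchen_dock), open(d_dock_hall)}
  through step 1 (grab(k3)): drop {have(k3)}, keep {locked(d_kitchen_dock), open(d_dock_hall)}, require {at(hall), key_at(k3,hall)}
    → {at(hall), key_at(k3,hall), locked(d_kitchen_dock), open(d_dock_hall)}

== RESULT ==
["at(hall)", "key_at(k3,hall)", "locked(d_kitchen_dock)", "open(d_dock_hall)"]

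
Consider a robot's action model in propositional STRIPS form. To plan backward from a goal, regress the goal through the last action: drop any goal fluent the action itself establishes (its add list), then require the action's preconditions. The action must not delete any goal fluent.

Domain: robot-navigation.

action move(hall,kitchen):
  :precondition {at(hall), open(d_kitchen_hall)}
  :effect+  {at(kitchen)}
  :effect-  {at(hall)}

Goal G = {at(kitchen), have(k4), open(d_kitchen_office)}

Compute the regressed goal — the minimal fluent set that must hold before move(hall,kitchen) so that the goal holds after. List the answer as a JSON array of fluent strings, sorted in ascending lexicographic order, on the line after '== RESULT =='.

Compute (G \ add) ∪ pre:
  G ∩ del = {}  (empty — regression defined)
  G \ add = {at(kitchen), have(k4), open(d_kitchen_office)} \ {at(kitchen)} = {have(k4), open(d_kitchen_office)}
  ∪ pre   = {have(k4), open(d_kitchen_office)} ∪ {at(hall), open(d_kitchen_hall)}
          = {at(hall), have(k4), open(d_kitchen_hall), open(d_kitchen_office)}

== RESULT ==
["at(hall)", "have(k4)", "open(d_kitchen_hall)", "open(d_kitchen_office)"]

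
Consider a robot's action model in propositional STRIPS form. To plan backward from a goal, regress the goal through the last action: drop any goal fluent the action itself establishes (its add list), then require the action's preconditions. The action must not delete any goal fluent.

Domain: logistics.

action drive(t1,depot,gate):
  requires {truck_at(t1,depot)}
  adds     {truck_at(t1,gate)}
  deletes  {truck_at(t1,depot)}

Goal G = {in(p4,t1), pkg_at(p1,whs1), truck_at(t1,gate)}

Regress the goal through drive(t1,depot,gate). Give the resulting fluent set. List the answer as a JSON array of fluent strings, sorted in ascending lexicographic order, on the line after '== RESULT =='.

Compute (G \ add) ∪ pre:
  G ∩ del = {}  (empty — regression defined)
  G \ add = {in(p4,t1), pkg_at(p1,whs1), truck_at(t1,gate)} \ {truck_at(t1,gate)} = {in(p4,t1), pkg_at(p1,whs1)}
  ∪ pre   = {in(p4,t1), pkg_at(p1,whs1)} ∪ {truck_at(t1,depot)}
          = {in(p4,t1), pkg_at(p1,whs1), truck_at(t1,depot)}

== RESULT ==
["in(p4,t1)", "pkg_at(p1,whs1)", "truck_at(t1,depot)"]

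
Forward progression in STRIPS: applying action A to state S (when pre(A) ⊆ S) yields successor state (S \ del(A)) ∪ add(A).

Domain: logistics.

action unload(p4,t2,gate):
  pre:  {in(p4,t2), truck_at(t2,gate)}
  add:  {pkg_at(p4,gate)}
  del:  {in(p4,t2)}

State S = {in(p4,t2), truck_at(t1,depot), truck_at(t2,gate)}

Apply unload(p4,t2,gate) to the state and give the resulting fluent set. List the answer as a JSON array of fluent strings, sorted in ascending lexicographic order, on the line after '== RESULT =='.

Compute (S \ del) ∪ add:
  pre ⊆ S: {in(p4,t2), truck_at(t2,gate)} ⊆ S  — applicable
  S \ del = {truck_at(t1,depot), truck_at(t2,gate)}
  ∪ add   = {pkg_at(p4,gate), truck_at(t1,depot), truck_at(t2,gate)}

== RESULT ==
["pkg_at(p4,gate)", "truck_at(t1,depot)", "truck_at(t2,gate)"]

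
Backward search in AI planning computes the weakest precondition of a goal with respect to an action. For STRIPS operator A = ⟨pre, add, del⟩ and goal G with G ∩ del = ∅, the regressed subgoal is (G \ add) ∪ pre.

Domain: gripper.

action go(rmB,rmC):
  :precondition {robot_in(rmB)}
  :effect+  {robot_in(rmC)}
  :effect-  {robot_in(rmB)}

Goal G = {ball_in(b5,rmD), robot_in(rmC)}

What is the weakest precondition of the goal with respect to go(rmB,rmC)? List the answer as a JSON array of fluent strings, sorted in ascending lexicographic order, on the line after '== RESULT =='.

Compute (G \ add) ∪ pre:
  G ∩ del = {}  (empty — regression defined)
  G \ add = {ball_in(b5,rmD), robot_in(rmC)} \ {robot_in(rmC)} = {ball_in(b5,rmD)}
  ∪ pre   = {ball_in(b5,rmD)} ∪ {robot_in(rmB)}
          = {ball_in(b5,rmD), robot_in(rmB)}

== RESULT ==
["ball_in(b5,rmD)", "robot_in(rmB)"]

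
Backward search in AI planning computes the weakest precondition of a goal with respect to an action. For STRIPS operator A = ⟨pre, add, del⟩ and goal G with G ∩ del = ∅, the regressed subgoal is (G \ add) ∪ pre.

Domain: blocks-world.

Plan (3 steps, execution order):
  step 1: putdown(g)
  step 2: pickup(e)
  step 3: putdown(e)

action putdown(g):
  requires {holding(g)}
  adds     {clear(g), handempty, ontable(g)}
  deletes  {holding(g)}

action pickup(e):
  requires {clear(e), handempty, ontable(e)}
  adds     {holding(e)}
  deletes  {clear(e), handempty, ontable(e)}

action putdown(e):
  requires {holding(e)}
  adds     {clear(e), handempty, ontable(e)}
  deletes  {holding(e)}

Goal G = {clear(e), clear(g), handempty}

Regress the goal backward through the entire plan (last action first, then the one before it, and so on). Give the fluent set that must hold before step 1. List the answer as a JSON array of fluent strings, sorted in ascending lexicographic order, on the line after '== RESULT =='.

Regress step by step:
  through step 3 (putdown(e)): drop {clear(e), handempty}, keep {clear(g)}, require {holding(e)}
    → {clear(g), holding(e)}
  through step 2 (pickup(e)): drop {holding(e)}, keep {clear(g)}, require {clear(e), handempty, ontable(e)}
    → {clear(e), clear(g), handempty, ontable(e)}
  through step 1 (putdown(g)): drop {clear(g), handempty}, keep {clear(e), ontable(e)}, require {holding(g)}
    → {clear(e), holding(g), ontable(e)}

== RESULT ==
["clear(e)", "holding(g)", "ontable(e)"]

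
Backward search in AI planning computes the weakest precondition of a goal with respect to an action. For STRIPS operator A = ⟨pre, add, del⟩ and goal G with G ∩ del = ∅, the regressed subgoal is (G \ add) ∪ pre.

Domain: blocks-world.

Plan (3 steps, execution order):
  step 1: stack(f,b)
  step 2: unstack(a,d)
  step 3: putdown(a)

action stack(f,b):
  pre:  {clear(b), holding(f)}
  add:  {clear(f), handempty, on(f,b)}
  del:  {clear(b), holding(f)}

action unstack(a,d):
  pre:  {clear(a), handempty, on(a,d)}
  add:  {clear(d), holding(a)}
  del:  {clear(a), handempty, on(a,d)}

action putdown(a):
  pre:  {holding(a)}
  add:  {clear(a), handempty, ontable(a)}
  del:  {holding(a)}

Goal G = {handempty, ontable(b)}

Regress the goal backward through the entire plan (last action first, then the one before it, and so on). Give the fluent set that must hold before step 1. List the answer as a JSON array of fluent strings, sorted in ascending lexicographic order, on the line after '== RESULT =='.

Regress step by step:
  through step 3 (putdown(a)): drop {handempty}, keep {ontable(b)}, require {holding(a)}
    → {holding(a), ontable(b)}
  through step 2 (unstack(a,d)): drop {holding(a)}, keep {ontable(b)}, require {clear(a), handempty, on(a,d)}
    → {clear(a), handempty, on(a,d), ontable(b)}
  through step 1 (stack(f,b)): drop {handempty}, keep {clear(a), on(a,d), ontable(b)}, require {clear(b), holding(f)}
    → {clear(a), clear(b), holding(f), on(a,d), ontable(b)}

== RESULT ==
["clear(a)", "clear(b)", "holding(f)", "on(a,d)", "ontable(b)"]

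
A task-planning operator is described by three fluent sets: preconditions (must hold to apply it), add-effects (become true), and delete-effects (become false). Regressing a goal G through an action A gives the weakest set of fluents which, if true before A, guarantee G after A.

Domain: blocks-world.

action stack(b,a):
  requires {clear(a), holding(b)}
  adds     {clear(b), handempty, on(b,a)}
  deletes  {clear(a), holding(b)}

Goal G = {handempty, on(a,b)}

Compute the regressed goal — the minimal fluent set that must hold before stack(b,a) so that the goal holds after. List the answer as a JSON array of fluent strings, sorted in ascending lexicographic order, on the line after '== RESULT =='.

Regress:
  G ∩ del = {}  (empty — regression defined)
  G \ add = {handempty, on(a,b)} \ {clear(b), handempty, on(b,a)} = {on(a,b)}
  ∪ pre   = {on(a,b)} ∪ {clear(a), holding(b)}
          = {clear(a), holding(b), on(a,b)}

== RESULT ==
["clear(a)", "holding(b)", "on(a,b)"]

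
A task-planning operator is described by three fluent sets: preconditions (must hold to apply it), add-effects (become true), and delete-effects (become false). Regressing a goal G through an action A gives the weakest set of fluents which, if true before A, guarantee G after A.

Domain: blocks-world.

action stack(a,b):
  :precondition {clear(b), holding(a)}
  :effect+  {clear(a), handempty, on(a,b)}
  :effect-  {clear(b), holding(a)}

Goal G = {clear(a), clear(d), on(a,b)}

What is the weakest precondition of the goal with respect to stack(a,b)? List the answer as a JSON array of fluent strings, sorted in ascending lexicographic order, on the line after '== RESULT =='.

Regress:
  G ∩ del = {}  (empty — regression defined)
  G \ add = {clear(a), clear(d), on(a,b)} \ {clear(a), handempty, on(a,b)} = {clear(d)}
  ∪ pre   = {clear(d)} ∪ {clear(b), holding(a)}
          = {clear(b), clear(d), holding(a)}

== RESULT ==
["clear(b)", "clear(d)", "holding(a)"]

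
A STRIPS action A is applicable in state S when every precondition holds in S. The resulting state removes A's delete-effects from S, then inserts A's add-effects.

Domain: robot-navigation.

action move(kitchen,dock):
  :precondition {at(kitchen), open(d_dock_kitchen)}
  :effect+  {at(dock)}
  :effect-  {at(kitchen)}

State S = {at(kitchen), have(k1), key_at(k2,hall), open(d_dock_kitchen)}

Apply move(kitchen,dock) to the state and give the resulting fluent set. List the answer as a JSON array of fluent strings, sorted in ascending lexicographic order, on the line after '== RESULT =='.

Compute (S \ del) ∪ add:
  pre ⊆ S: {at(kitchen), open(d_dock_kitchen)} ⊆ S  — applicable
  S \ del = {have(k1), key_at(k2,hall), open(d_dock_kitchen)}
  ∪ add   = {at(dock), have(k1), key_at(k2,hall), open(d_dock_kitchen)}

== RESULT ==
["at(dock)", "have(k1)", "key_at(k2,hall)", "open(d_dock_kitchen)"]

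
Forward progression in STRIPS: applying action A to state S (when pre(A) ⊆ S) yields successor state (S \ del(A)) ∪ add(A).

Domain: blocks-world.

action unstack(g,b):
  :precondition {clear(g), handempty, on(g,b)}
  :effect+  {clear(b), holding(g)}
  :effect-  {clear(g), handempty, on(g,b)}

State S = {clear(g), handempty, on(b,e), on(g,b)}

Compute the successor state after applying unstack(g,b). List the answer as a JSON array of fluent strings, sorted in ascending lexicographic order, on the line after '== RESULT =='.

Progress:
  pre ⊆ S: {clear(g), handempty, on(g,b)} ⊆ S  — applicable
  S \ del = {on(b,e)}
  ∪ add   = {clear(b), holding(g), on(b,e)}

== RESULT ==
["clear(b)", "holding(g)", "on(b,e)"]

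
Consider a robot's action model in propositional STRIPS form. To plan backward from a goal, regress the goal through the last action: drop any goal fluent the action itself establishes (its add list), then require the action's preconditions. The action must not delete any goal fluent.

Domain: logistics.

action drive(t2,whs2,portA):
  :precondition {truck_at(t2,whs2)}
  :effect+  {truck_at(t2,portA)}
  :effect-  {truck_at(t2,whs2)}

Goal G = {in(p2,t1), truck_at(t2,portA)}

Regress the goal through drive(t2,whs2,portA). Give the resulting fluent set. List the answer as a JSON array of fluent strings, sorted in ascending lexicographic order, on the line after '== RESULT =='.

Compute (G \ add) ∪ pre:
  G ∩ del = {}  (empty — regression defined)
  G \ add = {in(p2,t1), truck_at(t2,portA)} \ {truck_at(t2,portA)} = {in(p2,t1)}
  ∪ pre   = {in(p2,t1)} ∪ {truck_at(t2,whs2)}
          = {in(p2,t1), truck_at(t2,whs2)}

== RESULT ==
["in(p2,t1)", "truck_at(t2,whs2)"]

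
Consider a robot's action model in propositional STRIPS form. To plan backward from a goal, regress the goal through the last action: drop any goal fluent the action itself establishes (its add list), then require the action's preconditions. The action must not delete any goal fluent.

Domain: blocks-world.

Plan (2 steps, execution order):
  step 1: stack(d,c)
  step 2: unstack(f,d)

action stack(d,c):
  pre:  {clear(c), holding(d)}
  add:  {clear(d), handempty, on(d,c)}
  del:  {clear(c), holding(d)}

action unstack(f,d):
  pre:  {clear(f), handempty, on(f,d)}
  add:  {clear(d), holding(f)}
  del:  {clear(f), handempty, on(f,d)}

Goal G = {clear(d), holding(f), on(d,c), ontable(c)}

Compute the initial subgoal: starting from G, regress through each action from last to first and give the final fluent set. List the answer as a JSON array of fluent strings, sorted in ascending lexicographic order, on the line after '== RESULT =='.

Work backward from the goal:
  through step 2 (unstack(f,d)): drop {clear(d), holding(f)}, keep {on(d,c), ontable(c)}, require {clear(f), handempty, on(f,d)}
    → {clear(f), handempty, on(d,c), on(f,d), ontable(c)}
  through step 1 (stack(d,c)): drop {handempty, on(d,c)}, keep {clear(f), on(f,d), ontable(c)}, require {clear(c), holding(d)}
    → {clear(c), clear(f), holding(d), on(f,d), ontable(c)}

== RESULT ==
["clear(c)", "clear(f)", "holding(d)", "on(f,d)", "ontable(c)"]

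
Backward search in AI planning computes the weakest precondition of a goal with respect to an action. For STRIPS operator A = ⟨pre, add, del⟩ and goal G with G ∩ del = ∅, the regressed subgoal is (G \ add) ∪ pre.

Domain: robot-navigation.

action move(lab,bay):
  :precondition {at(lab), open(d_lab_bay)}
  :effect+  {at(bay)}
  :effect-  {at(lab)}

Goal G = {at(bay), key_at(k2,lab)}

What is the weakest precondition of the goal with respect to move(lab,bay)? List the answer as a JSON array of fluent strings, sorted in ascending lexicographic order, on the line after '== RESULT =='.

Compute (G \ add) ∪ pre:
  G ∩ del = {}  (empty — regression defined)
  G \ add = {at(bay), key_at(k2,lab)} \ {at(bay)} = {key_at(k2,lab)}
  ∪ pre   = {key_at(k2,lab)} ∪ {at(lab), open(d_lab_bay)}
          = {at(lab), key_at(k2,lab), open(d_lab_bay)}

== RESULT ==
["at(lab)", "key_at(k2,lab)", "open(d_lab_bay)"]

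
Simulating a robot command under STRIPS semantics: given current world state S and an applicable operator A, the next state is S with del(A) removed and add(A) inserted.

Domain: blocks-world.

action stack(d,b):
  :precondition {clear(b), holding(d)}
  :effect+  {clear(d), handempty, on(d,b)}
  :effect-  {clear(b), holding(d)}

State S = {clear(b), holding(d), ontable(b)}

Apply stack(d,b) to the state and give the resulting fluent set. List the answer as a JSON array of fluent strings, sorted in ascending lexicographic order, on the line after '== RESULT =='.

Progress:
  pre ⊆ S: {clear(b), holding(d)} ⊆ S  — applicable
  S \ del = {ontable(b)}
  ∪ add   = {clear(d), handempty, on(d,b), ontable(b)}

== RESULT ==
["clear(d)", "handempty", "on(d,b)", "ontable(b)"]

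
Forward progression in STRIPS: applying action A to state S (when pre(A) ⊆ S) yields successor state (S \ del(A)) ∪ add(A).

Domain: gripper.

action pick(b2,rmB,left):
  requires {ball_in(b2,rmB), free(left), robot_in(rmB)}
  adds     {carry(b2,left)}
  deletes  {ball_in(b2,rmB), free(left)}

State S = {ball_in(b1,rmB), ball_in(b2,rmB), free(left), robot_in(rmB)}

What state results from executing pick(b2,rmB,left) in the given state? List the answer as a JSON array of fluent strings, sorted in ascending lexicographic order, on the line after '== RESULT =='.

Progress:
  pre ⊆ S: {ball_in(b2,rmB), free(left), robot_in(rmB)} ⊆ S  — applicable
  S \ del = {ball_in(b1,rmB), robot_in(rmB)}
  ∪ add   = {ball_in(b1,rmB), carry(b2,left), robot_in(rmB)}

== RESULT ==
["ball_in(b1,rmB)", "carry(b2,left)", "robot_in(rmB)"]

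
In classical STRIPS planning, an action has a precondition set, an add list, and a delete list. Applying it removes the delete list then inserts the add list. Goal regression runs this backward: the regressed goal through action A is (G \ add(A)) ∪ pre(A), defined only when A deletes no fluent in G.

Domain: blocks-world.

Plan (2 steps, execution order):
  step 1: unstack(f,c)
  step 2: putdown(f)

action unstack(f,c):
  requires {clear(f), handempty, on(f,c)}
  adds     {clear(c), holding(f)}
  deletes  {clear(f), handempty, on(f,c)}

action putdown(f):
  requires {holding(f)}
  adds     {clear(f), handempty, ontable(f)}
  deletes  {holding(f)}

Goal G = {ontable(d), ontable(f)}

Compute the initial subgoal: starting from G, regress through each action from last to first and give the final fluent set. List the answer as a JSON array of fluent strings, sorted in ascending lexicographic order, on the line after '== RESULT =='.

Work backward from the goal:
  through step 2 (putdown(f)): drop {ontable(f)}, keep {ontable(d)}, require {holding(f)}
    → {holding(f), ontable(d)}
  through step 1 (unstack(f,c)): drop {holding(f)}, keep {ontable(d)}, require {clear(f), handempty, on(f,c)}
    → {clear(f), handempty, on(f,c), ontable(d)}

== RESULT ==
["clear(f)", "handempty", "on(f,c)", "ontable(d)"]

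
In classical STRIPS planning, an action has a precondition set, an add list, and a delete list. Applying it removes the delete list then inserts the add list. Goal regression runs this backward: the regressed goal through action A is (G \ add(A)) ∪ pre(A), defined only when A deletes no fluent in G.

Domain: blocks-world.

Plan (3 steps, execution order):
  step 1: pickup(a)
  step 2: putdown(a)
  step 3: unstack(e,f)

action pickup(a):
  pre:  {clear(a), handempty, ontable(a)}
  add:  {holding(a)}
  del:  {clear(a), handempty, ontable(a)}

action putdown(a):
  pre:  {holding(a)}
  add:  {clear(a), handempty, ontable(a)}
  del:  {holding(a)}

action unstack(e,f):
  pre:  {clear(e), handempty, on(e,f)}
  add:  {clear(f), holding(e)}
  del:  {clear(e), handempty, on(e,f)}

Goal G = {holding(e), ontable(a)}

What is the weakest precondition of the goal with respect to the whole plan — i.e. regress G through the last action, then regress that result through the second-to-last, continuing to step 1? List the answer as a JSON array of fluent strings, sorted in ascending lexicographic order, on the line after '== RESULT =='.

Regress step by step:
  through step 3 (unstack(e,f)): drop {holding(e)}, keep {ontable(a)}, require {clear(e), handempty, on(e,f)}
    → {clear(e), handempty, on(e,f), ontable(a)}
  through step 2 (putdown(a)): drop {handempty, ontable(a)}, keep {clear(e), on(e,f)}, require {holding(a)}
    → {clear(e), holding(a), on(e,f)}
  through step 1 (pickup(a)): drop {holding(a)}, keep {clear(e), on(e,f)}, require {clear(a), handempty, ontable(a)}
    → {clear(a), clear(e), handempty, on(e,f), ontable(a)}

== RESULT ==
["clear(a)", "clear(e)", "handempty", "on(e,f)", "ontable(a)"]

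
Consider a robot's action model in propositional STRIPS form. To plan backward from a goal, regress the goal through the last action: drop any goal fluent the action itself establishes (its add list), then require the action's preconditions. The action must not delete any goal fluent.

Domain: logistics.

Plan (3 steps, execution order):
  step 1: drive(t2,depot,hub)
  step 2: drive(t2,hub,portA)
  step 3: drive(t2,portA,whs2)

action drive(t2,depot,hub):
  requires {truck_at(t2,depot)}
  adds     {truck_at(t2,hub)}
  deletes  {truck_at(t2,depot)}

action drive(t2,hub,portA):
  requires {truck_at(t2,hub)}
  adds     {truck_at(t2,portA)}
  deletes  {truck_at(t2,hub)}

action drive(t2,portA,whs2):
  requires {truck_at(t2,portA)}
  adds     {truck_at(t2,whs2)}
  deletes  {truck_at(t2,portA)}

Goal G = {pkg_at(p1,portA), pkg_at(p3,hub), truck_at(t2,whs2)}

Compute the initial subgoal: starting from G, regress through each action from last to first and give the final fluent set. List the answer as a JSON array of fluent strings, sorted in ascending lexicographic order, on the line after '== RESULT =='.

Work backward from the goal:
  through step 3 (drive(t2,portA,whs2)): drop {truck_at(t2,whs2)}, keep {pkg_at(p1,portA), pkg_at(p3,hub)}, require {truck_at(t2,portA)}
    → {pkg_at(p1,portA), pkg_at(p3,hub), truck_at(t2,portA)}
  through step 2 (drive(t2,hub,portA)): drop {truck_at(t2,portA)}, keep {pkg_at(p1,portA), pkg_at(p3,hub)}, require {truck_at(t2,hub)}
    → {pkg_at(p1,portA), pkg_at(p3,hub), truck_at(t2,hub)}
  through step 1 (drive(t2,depot,hub)): drop {truck_at(t2,hub)}, keep {pkg_at(p1,portA), pkg_at(p3,hub)}, require {truck_at(t2,depot)}
    → {pkg_at(p1,portA), pkg_at(p3,hub), truck_at(t2,depot)}

== RESULT ==
["pkg_at(p1,portA)", "pkg_at(p3,hub)", "truck_at(t2,depot)"]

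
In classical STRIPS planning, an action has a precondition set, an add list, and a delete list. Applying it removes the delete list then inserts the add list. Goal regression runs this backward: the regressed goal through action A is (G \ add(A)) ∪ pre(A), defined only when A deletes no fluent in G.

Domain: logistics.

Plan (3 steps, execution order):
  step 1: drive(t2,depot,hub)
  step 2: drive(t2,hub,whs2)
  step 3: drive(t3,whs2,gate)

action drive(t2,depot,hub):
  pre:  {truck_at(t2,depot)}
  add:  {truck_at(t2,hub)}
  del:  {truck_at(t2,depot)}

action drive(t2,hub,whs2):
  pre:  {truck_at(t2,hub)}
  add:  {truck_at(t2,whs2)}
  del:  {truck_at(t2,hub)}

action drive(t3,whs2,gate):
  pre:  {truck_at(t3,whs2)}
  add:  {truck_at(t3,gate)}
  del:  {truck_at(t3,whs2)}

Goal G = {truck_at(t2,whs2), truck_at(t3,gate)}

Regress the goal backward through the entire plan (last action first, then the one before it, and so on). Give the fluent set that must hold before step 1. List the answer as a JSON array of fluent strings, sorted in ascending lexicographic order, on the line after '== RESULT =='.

Regress step by step:
  through step 3 (drive(t3,whs2,gate)): drop {truck_at(t3,gate)}, keep {truck_at(t2,whs2)}, require {truck_at(t3,whs2)}
    → {truck_at(t2,whs2), truck_at(t3,whs2)}
  through step 2 (drive(t2,hub,whs2)): drop {truck_at(t2,whs2)}, keep {truck_at(t3,whs2)}, require {truck_at(t2,hub)}
    → {truck_at(t2,hub), truck_at(t3,whs2)}
  through step 1 (drive(t2,depot,hub)): drop {truck_at(t2,hub)}, keep {truck_at(t3,whs2)}, require {truck_at(t2,depot)}
    → {truck_at(t2,depot), truck_at(t3,whs2)}

== RESULT ==
["truck_at(t2,depot)", "truck_at(t3,whs2)"]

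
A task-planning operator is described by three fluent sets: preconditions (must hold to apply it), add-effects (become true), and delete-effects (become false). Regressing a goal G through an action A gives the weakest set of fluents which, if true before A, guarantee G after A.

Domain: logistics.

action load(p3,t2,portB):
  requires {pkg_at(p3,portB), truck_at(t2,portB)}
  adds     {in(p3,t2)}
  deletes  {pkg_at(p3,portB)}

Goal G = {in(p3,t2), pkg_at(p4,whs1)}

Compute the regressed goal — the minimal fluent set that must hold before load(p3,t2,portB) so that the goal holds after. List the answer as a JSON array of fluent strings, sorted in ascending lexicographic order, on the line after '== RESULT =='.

Regress:
  G ∩ del = {}  (empty — regression defined)
  G \ add = {in(p3,t2), pkg_at(p4,whs1)} \ {in(p3,t2)} = {pkg_at(p4,whs1)}
  ∪ pre   = {pkg_at(p4,whs1)} ∪ {pkg_at(p3,portB), truck_at(t2,portB)}
          = {pkg_at(p3,portB), pkg_at(p4,whs1), truck_at(t2,portB)}

== RESULT ==
["pkg_at(p3,portB)", "pkg_at(p4,whs1)", "truck_at(t2,portB)"]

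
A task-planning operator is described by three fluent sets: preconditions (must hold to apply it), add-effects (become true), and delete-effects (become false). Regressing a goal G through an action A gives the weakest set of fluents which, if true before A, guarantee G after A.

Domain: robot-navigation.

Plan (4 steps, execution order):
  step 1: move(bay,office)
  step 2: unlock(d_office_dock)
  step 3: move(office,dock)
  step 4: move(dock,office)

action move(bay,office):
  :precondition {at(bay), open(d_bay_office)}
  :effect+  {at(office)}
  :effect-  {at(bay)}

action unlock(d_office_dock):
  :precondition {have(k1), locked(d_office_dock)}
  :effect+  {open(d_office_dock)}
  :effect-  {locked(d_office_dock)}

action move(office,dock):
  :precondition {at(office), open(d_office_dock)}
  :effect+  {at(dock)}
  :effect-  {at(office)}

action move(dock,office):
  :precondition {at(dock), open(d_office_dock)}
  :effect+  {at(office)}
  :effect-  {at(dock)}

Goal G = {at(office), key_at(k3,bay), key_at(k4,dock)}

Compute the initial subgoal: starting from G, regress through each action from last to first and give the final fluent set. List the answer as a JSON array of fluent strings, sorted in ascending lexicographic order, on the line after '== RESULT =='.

Regress step by step:
  through step 4 (move(dock,office)): drop {at(office)}, keep {key_at(k3,bay), key_at(k4,dock)}, require {at(dock), open(d_office_dock)}
    → {at(dock), key_at(k3,bay), key_at(k4,dock), open(d_office_dock)}
  through step 3 (move(office,dock)): drop {at(dock)}, keep {key_at(k3,bay), key_at(k4,dock), open(d_office_dock)}, require {at(office), open(d_office_dock)}
    → {at(office), key_at(k3,bay), key_at(k4,dock), open(d_office_dock)}
  through step 2 (unlock(d_office_dock)): drop {open(d_office_dock)}, keep {at(office), key_at(k3,bay), key_at(k4,dock)}, require {have(k1), locked(d_office_dock)}
    → {at(office), have(k1), key_at(k3,bay), key_at(k4,dock), locked(d_office_dock)}
  through step 1 (move(bay,office)): drop {at(office)}, keep {have(k1), key_at(k3,bay), key_at(k4,dock), locked(d_office_dock)}, require {at(bay), open(d_bay_office)}
    → {at(bay), have(k1), key_at(k3,bay), key_at(k4,dock), locked(d_office_dock), open(d_bay_office)}

== RESULT ==
["at(bay)", "have(k1)", "key_at(k3,bay)", "key_at(k4,dock)", "locked(d_office_dock)", "open(d_bay_office)"]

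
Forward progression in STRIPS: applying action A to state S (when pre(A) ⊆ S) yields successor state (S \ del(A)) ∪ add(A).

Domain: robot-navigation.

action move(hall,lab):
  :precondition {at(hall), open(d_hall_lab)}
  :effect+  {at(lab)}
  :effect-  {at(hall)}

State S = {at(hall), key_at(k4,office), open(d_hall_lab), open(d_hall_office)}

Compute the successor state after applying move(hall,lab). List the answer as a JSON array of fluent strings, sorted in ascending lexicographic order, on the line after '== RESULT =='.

Progress:
  pre ⊆ S: {at(hall), open(d_hall_lab)} ⊆ S  — applicable
  S \ del = {key_at(k4,office), open(d_hall_lab), open(d_hall_office)}
  ∪ add   = {at(lab), key_at(k4,office), open(d_hall_lab), open(d_hall_office)}

== RESULT ==
["at(lab)", "key_at(k4,office)", "open(d_hall_lab)", "open(d_hall_office)"]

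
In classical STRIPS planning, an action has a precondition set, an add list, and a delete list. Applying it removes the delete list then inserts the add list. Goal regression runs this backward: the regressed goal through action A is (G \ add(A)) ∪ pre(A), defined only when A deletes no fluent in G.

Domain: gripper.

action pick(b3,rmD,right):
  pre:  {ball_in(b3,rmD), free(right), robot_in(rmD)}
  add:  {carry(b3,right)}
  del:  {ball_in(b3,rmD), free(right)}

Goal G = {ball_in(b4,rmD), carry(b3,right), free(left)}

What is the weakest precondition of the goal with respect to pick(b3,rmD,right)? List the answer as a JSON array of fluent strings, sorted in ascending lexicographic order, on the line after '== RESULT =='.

Compute (G \ add) ∪ pre:
  G ∩ del = {}  (empty — regression defined)
  G \ add = {ball_in(b4,rmD), carry(b3,right), free(left)} \ {carry(b3,right)} = {ball_in(b4,rmD), free(left)}
  ∪ pre   = {ball_in(b4,rmD), free(left)} ∪ {ball_in(b3,rmD), free(right), robot_in(rmD)}
          = {ball_in(b3,rmD), ball_in(b4,rmD), free(left), free(right), robot_in(rmD)}

== RESULT ==
["ball_in(b3,rmD)", "ball_in(b4,rmD)", "free(left)", "free(right)", "robot_in(rmD)"]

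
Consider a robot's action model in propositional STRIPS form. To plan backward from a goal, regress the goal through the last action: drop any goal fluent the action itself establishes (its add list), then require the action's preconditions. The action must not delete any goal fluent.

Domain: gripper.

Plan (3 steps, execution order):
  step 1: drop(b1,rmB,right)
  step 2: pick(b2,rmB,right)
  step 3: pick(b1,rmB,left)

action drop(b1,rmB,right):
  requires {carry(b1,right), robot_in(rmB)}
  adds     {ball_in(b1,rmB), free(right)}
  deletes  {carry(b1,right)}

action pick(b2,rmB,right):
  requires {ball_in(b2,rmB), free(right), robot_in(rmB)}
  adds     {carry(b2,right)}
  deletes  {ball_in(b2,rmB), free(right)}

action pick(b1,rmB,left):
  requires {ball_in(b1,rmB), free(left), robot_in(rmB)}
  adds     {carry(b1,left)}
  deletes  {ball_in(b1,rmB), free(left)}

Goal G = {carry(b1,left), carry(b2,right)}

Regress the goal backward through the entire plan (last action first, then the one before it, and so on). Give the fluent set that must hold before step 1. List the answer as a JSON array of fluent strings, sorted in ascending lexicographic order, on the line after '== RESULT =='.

Work backward from the goal:
  through step 3 (pick(b1,rmB,left)): drop {carry(b1,left)}, keep {carry(b2,right)}, require {ball_in(b1,rmB), free(left), robot_in(rmB)}
    → {ball_in(b1,rmB), carry(b2,right), free(left), robot_in(rmB)}
  through step 2 (pick(b2,rmB,right)): drop {carry(b2,right)}, keep {ball_in(b1,rmB), free(left), robot_in(rmB)}, require {ball_in(b2,rmB), free(right), robot_in(rmB)}
    → {ball_in(b1,rmB), ball_in(b2,rmB), free(left), free(right), robot_in(rmB)}
  through step 1 (drop(b1,rmB,right)): drop {ball_in(b1,rmB), free(right)}, keep {ball_in(b2,rmB), free(left), robot_in(rmB)}, require {carry(b1,right), robot_in(rmB)}
    → {ball_in(b2,rmB), carry(b1,right), free(left), robot_in(rmB)}

== RESULT ==
["ball_in(b2,rmB)", "carry(b1,right)", "free(left)", "robot_in(rmB)"]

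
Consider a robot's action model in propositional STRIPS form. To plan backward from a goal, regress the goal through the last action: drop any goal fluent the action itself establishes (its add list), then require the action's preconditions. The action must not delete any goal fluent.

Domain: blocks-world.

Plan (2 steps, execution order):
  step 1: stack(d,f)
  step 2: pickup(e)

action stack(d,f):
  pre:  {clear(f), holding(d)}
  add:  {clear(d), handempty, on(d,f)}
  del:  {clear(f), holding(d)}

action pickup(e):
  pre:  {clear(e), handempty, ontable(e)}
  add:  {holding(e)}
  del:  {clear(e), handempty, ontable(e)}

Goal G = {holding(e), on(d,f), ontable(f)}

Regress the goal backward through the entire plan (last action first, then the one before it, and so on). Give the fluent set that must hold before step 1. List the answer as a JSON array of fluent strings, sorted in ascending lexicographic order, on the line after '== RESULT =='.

Work backward from the goal:
  through step 2 (pickup(e)): drop {holding(e)}, keep {on(d,f), ontable(f)}, require {clear(e), handempty, ontable(e)}
    → {clear(e), handempty, on(d,f), ontable(e), ontable(f)}
  through step 1 (stack(d,f)): drop {handempty, on(d,f)}, keep {clear(e), ontable(e), ontable(f)}, require {clear(f), holding(d)}
    → {clear(e), clear(f), holding(d), ontable(e), ontable(f)}

== RESULT ==
["clear(e)", "clear(f)", "holding(d)", "ontable(e)", "ontable(f)"]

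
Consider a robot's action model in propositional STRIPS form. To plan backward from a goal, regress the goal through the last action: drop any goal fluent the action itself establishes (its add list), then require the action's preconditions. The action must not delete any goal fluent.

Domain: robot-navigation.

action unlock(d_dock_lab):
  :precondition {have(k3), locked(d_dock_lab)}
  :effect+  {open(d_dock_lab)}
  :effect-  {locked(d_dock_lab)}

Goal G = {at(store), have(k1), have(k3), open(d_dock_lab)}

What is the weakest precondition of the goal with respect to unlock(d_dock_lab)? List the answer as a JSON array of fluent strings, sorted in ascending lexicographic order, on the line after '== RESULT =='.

Compute (G \ add) ∪ pre:
  G ∩ del = {}  (empty — regression defined)
  G \ add = {at(store), have(k1), have(k3), open(d_dock_lab)} \ {open(d_dock_lab)} = {at(store), have(k1), have(k3)}
  ∪ pre   = {at(store), have(k1), have(k3)} ∪ {have(k3), locked(d_dock_lab)}
          = {at(store), have(k1), have(k3), locked(d_dock_lab)}

== RESULT ==
["at(store)", "have(k1)", "have(k3)", "locked(d_dock_lab)"]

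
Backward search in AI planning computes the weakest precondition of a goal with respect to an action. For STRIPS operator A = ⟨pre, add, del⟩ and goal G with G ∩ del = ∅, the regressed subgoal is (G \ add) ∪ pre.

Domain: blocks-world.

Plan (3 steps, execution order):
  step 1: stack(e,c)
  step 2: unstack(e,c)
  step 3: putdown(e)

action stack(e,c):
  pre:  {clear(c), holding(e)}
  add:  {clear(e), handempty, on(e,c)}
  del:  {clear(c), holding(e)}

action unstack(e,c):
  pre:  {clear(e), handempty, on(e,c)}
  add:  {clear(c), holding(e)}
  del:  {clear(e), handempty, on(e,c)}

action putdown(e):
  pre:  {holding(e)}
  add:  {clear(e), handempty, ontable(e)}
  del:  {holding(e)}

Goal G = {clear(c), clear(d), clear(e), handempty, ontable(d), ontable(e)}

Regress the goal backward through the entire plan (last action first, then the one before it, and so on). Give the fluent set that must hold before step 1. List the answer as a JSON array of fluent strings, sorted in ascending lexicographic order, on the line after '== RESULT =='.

Work backward from the goal:
  through step 3 (putdown(e)): drop {clear(e), handempty, ontable(e)}, keep {clear(c), clear(d), ontable(d)}, require {holding(e)}
    → {clear(c), clear(d), holding(e), ontable(d)}
  through step 2 (unstack(e,c)): drop {clear(c), holding(e)}, keep {clear(d), ontable(d)}, require {clear(e), handempty, on(e,c)}
    → {clear(d), clear(e), handempty, on(e,c), ontable(d)}
  through step 1 (stack(e,c)): drop {clear(e), handempty, on(e,c)}, keep {clear(d), ontable(d)}, require {clear(c), holding(e)}
    → {clear(c), clear(d), holding(e), ontable(d)}

== RESULT ==
["clear(c)", "clear(d)", "holding(e)", "ontable(d)"]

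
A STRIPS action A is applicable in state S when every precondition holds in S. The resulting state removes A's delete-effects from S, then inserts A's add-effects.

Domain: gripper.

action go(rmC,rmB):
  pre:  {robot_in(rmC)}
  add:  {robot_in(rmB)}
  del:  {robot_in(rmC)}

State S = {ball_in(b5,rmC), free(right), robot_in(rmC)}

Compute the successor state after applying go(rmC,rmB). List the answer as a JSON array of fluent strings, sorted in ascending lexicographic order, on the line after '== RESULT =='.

Compute (S \ del) ∪ add:
  pre ⊆ S: {robot_in(rmC)} ⊆ S  — applicable
  S \ del = {ball_in(b5,rmC), free(right)}
  ∪ add   = {ball_in(b5,rmC), free(right), robot_in(rmB)}

== RESULT ==
["ball_in(b5,rmC)", "free(right)", "robot_in(rmB)"]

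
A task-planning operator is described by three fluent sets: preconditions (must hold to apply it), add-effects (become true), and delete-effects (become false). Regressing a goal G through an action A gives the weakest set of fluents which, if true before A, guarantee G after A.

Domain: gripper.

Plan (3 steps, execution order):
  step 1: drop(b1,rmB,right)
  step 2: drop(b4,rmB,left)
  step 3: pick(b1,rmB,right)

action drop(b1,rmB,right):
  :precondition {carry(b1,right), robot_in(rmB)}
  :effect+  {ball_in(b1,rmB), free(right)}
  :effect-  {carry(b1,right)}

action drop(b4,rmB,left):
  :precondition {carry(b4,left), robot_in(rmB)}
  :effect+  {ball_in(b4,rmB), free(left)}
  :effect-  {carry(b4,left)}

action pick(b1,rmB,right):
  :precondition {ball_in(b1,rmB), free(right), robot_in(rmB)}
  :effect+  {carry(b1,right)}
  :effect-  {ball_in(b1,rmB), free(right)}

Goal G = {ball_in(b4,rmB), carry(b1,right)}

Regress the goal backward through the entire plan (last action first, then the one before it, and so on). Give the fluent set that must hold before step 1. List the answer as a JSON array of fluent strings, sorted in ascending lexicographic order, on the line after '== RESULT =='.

Work backward from the goal:
  through step 3 (pick(b1,rmB,right)): drop {carry(b1,right)}, keep {ball_in(b4,rmB)}, require {ball_in(b1,rmB), free(right), robot_in(rmB)}
    → {ball_in(b1,rmB), ball_in(b4,rmB), free(right), robot_in(rmB)}
  through step 2 (drop(b4,rmB,left)): drop {ball_in(b4,rmB)}, keep {ball_in(b1,rmB), free(right), robot_in(rmB)}, require {carry(b4,left), robot_in(rmB)}
    → {ball_in(b1,rmB), carry(b4,left), free(right), robot_in(rmB)}
  through step 1 (drop(b1,rmB,right)): drop {ball_in(b1,rmB), free(right)}, keep {carry(b4,left), robot_in(rmB)}, require {carry(b1,right), robot_in(rmB)}
    → {carry(b1,right), carry(b4,left), robot_in(rmB)}

== RESULT ==
["carry(b1,right)", "carry(b4,left)", "robot_in(rmB)"]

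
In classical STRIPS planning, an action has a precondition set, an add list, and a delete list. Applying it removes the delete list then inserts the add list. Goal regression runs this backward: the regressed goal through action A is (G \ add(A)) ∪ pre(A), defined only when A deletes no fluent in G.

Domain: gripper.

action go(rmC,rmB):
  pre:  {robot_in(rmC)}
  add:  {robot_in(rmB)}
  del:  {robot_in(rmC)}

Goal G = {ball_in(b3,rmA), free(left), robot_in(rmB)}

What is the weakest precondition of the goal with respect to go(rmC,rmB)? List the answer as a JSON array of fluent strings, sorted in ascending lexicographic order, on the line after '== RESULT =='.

Regress:
  G ∩ del = {}  (empty — regression defined)
  G \ add = {ball_in(b3,rmA), free(left), robot_in(rmB)} \ {robot_in(rmB)} = {ball_in(b3,rmA), free(left)}
  ∪ pre   = {ball_in(b3,rmA), free(left)} ∪ {robot_in(rmC)}
          = {ball_in(b3,rmA), free(left), robot_in(rmC)}

== RESULT ==
["ball_in(b3,rmA)", "free(left)", "robot_in(rmC)"]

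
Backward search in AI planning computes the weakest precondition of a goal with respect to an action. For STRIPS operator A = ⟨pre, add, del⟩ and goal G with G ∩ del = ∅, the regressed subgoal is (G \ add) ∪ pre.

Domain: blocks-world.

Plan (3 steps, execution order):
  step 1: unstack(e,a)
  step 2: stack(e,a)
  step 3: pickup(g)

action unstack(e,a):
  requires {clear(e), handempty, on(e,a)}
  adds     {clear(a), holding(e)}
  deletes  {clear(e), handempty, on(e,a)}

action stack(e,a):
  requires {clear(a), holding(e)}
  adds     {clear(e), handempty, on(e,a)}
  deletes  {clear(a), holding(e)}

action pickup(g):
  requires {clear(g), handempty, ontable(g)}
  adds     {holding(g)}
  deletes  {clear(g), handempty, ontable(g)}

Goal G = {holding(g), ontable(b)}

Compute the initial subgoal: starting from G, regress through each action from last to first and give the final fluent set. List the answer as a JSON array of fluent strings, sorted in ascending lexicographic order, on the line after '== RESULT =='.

Regress step by step:
  through step 3 (pickup(g)): drop {holding(g)}, keep {ontable(b)}, require {clear(g), handempty, ontable(g)}
    → {clear(g), handempty, ontable(b), ontable(g)}
  through step 2 (stack(e,a)): drop {handempty}, keep {clear(g), ontable(b), ontable(g)}, require {clear(a), holding(e)}
    → {clear(a), clear(g), holding(e), ontable(b), ontable(g)}
  through step 1 (unstack(e,a)): drop {clear(a), holding(e)}, keep {clear(g), ontable(b), ontable(g)}, require {clear(e), handempty, on(e,a)}
    → {clear(e), clear(g), handempty, on(e,a), ontable(b), ontable(g)}

== RESULT ==
["clear(e)", "clear(g)", "handempty", "on(e,a)", "ontable(b)", "ontable(g)"]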